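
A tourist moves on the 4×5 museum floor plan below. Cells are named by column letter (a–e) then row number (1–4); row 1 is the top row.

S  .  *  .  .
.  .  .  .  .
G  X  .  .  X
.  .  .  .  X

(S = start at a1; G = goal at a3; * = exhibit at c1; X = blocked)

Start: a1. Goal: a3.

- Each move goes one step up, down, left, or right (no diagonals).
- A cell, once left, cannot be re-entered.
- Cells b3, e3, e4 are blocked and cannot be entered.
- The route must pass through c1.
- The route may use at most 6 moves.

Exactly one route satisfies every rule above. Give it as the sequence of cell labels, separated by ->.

Any route must reach c1 and still end at a3 within 6 moves, so the order of the required stops is forced.
Route from a1: 2× right (reaching c1), down to c2, 2× left (reaching a2), down to a3 — 6 moves in all.
Check: all required cells visited; 6 ≤ 6 moves.

a1 -> b1 -> c1 -> c2 -> b2 -> a2 -> a3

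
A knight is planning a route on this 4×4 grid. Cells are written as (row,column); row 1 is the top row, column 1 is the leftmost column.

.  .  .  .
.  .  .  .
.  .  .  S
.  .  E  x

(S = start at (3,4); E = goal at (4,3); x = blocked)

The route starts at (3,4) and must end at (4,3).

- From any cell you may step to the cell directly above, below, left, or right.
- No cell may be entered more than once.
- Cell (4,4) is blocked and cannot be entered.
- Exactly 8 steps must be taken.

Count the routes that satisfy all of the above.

18

Need simple routes of exactly 8 moves from (3,4) to (4,3) (Manhattan distance 2, so 3 moves are spent on a detour and 3 undoing it).
Branch systematically from the start, pruning whenever the remaining move budget drops below the Manhattan distance to (4,3) or differs from it in parity. Grouping the completions by first move — via (2,4): 13; via (3,3): 5 — and summing: 13 + 5 = 18.
That gives 18 routes.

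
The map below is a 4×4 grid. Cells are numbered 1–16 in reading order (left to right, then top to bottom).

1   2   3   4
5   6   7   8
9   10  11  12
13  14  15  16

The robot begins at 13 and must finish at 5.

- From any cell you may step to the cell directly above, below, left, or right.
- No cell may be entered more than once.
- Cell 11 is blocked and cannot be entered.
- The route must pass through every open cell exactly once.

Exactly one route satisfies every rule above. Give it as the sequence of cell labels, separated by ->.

Need to visit all 15 open cells exactly once, starting at 13 and ending at 5.
Cell 15 has only two open neighbours (14 and 16), so the path must pass straight through it: one of those is the cell it's entered from and the other is where it exits.
Route from 13: up 1 to 9, right 1 to 10, down 1 to 14, right 2 to 16, up 3 to 4, left 1 to 3, down 1 to 7, left 1 to 6, up 1 to 2, left 1 to 1, down 1 to 5 — 14 moves in all.
Check: all 15 open cells covered.

13 -> 9 -> 10 -> 14 -> 15 -> 16 -> 12 -> 8 -> 4 -> 3 -> 7 -> 6 -> 2 -> 1 -> 5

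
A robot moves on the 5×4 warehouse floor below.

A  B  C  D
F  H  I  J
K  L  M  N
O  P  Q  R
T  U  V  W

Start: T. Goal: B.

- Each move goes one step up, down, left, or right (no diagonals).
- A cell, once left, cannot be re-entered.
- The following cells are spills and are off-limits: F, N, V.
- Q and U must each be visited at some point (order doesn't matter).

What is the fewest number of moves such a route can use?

7

Any route passes through Q and U in some order between T and B. Summing Manhattan distances along each leg and taking the cheapest ordering (T → U → Q → B) gives a lower bound of 1 + 2 + 4 = 7 moves.
A route of 7 moves achieves this: T → U → P → Q → M → I → C → B.
Since 7 matches the lower bound, it is optimal.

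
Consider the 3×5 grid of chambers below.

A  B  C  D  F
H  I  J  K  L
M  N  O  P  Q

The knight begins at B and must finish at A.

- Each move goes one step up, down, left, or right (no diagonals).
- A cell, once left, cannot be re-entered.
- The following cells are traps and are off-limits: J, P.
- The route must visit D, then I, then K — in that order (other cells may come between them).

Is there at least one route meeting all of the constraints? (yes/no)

no

Every way from D onward to A runs back through B, which the route has already used — so it cannot be completed without a revisit.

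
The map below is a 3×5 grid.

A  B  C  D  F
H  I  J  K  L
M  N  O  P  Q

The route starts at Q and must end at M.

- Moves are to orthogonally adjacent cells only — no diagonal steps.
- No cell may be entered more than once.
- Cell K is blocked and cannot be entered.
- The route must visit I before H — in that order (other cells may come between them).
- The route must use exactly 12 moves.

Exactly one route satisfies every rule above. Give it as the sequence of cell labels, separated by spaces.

The waypoints must appear in the order I, H, with no cell reused.
Route from Q: up 2 to F, left 2 to C, down 2 to O, left 1 to N, up 2 to B, left 1 to A, down 2 to M — 12 moves in all.
Check: order respected (I at step 8, H at step 11); 12 moves as required.

Q L F D C J O N I B A H M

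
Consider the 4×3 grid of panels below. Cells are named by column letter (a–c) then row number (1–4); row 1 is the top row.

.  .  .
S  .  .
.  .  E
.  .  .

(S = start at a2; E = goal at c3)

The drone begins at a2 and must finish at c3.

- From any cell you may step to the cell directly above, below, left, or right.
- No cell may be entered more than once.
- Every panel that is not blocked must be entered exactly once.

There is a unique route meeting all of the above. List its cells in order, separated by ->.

Need to visit all 12 open cells exactly once, starting at a2 and ending at c3.
Cell c4 has only two open neighbours (c3 and b4), so the path must pass straight through it: one of those is the cell it's entered from and the other is where it exits.
Route from a2: up to a1, 2× right (reaching c1), down to c2, left to b2, down to b3, left to a3, down to a4, 2× right (reaching c4), up to c3 — 11 moves in all.
Check: all 12 open cells covered.

a2 -> a1 -> b1 -> c1 -> c2 -> b2 -> b3 -> a3 -> a4 -> b4 -> c4 -> c3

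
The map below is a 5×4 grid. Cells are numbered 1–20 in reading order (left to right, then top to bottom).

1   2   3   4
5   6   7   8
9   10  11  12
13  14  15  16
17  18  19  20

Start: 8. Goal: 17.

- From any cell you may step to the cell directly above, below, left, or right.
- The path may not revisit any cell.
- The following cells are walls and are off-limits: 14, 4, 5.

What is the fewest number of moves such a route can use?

The Manhattan distance from 8 to 17 is |2−5| + |4−1| = 6, so at least 6 moves are needed.
A route of 6 moves achieves this: 8 → 12 → 16 → 20 → 19 → 18 → 17.
Since 6 matches the lower bound, it is optimal.

6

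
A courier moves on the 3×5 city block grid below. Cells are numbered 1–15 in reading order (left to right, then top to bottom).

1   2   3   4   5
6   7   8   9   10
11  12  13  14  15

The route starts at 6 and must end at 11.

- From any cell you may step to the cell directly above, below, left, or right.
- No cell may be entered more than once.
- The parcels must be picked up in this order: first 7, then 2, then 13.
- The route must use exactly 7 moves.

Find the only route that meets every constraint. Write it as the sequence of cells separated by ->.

6 -> 7 -> 2 -> 3 -> 8 -> 13 -> 12 -> 11

The waypoints must appear in the order 7, 2, 13, with no cell reused.
Route from 6: right to 7, up to 2, right to 3, 2× down (reaching 13), 2× left (reaching 11) — 7 moves in all.
Check: order respected (7 at step 1, 2 at step 2, 13 at step 5); 7 moves as required.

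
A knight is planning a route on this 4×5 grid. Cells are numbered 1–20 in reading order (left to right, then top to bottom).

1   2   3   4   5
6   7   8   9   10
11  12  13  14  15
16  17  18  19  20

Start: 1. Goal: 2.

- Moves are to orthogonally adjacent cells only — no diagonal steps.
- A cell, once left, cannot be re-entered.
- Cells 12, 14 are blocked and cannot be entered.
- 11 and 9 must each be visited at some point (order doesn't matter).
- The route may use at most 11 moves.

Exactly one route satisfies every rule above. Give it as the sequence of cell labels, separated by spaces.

1 6 11 16 17 18 13 8 9 4 3 2

The 11-move cap with required stops at 11, 9 leaves no slack for detours.
Route from 1: down 3 to 16, right 2 to 18, up 2 to 8, right 1 to 9, up 1 to 4, left 2 to 2 — 11 moves in all.
Check: all required cells visited; 11 ≤ 11 moves.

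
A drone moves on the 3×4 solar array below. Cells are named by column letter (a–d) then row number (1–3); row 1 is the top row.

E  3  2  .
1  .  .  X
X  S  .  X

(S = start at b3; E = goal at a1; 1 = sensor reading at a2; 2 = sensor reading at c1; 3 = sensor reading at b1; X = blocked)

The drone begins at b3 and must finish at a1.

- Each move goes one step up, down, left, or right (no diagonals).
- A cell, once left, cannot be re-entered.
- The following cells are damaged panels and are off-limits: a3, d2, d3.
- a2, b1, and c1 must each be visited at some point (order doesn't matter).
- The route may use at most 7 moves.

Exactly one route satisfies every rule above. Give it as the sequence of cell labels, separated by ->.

The budget equals the shortest possible length, so every move has to be on a shortest route through the required cells.
Route from b3: right to c3, 2× up (reaching c1), left to b1, down to b2, left to a2, up to a1 — 7 moves in all.
Check: all required cells visited; 7 ≤ 7 moves.

b3 -> c3 -> c2 -> c1 -> b1 -> b2 -> a2 -> a1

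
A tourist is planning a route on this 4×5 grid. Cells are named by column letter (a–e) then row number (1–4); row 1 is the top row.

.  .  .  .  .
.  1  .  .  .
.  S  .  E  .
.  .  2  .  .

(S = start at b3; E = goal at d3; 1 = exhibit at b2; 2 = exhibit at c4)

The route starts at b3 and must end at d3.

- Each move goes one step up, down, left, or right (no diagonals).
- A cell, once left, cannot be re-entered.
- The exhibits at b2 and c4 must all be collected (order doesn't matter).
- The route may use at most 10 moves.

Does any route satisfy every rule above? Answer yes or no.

One route that works: b3 → b2 → c2 → c3 → c4 → d4 → d3.

yes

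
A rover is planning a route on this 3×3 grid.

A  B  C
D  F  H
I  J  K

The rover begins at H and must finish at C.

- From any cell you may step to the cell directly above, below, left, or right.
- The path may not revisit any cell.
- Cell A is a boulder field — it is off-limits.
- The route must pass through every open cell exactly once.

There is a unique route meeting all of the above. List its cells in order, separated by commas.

Need to visit all 8 open cells exactly once, starting at H and ending at C.
Cell K has only two open neighbours (H and J), so the path must pass straight through it: one of those is the cell it's entered from and the other is where it exits.
Route from H: down to K, 2× left (reaching I), up to D, right to F, up to B, right to C — 7 moves in all.
Check: all 8 open cells covered.

H, K, J, I, D, F, B, C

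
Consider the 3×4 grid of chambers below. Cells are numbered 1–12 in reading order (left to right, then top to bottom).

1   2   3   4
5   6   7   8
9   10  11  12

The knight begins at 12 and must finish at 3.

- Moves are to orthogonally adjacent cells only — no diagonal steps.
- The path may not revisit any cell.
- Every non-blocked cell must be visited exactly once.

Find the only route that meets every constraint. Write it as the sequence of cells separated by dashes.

12 - 11 - 10 - 9 - 5 - 1 - 2 - 6 - 7 - 8 - 4 - 3

Need to visit all 12 open cells exactly once, starting at 12 and ending at 3.
Cell 1 has only two open neighbours (5 and 2), so the path must pass straight through it: one of those is the cell it's entered from and the other is where it exits.
Route from 12: 3× left (reaching 9), 2× up (reaching 1), right to 2, down to 6, 2× right (reaching 8), up to 4, left to 3 — 11 moves in all.
Check: all 12 open cells covered.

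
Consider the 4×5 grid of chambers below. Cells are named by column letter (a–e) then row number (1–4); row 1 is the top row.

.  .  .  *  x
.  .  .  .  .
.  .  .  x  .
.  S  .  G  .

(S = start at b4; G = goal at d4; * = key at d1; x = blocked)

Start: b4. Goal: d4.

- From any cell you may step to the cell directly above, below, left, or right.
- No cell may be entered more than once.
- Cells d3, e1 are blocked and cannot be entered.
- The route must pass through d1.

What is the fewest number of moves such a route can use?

10

Any route passes through d1 somewhere between b4 and d4. Summing Manhattan distances along the two legs (b4 → d1 → d4) gives a lower bound of 5 + 3 = 8 moves.
That bound ignores the blocked cells. Measuring each leg by the fewest moves that actually steer around them (b4→d1: 5; d1→d4: 5) raises the lower bound to 10.
A route of 10 moves exists: b4 → b3 → b2 → b1 → c1 → d1 → d2 → c2 → c3 → c4 → d4.
Since 10 matches that lower bound, it is optimal.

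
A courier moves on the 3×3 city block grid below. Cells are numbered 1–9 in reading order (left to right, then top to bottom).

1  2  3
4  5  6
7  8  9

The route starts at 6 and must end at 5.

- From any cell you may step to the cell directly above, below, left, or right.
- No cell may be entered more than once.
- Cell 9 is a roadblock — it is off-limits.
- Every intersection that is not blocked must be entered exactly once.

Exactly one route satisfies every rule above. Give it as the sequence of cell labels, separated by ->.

6 -> 3 -> 2 -> 1 -> 4 -> 7 -> 8 -> 5

Need to visit all 8 open cells exactly once, starting at 6 and ending at 5.
Cell 1 has only two open neighbours (4 and 2), so the path must pass straight through it: one of those is the cell it's entered from and the other is where it exits.
Route from 6: up 1 to 3, left 2 to 1, down 2 to 7, right 1 to 8, up 1 to 5 — 7 moves in all.
Check: all 8 open cells covered.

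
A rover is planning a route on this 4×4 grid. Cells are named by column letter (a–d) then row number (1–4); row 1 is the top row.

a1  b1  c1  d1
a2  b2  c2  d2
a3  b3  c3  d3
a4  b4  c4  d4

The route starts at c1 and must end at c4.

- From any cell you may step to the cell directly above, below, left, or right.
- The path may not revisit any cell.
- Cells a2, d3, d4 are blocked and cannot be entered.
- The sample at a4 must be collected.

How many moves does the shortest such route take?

Any route passes through a4 somewhere between c1 and c4. Summing Manhattan distances along the two legs (c1 → a4 → c4) gives a lower bound of 5 + 2 = 7 moves.
A route of 7 moves achieves this: c1 → c2 → c3 → b3 → a3 → a4 → b4 → c4.
Since 7 matches the lower bound, it is optimal.

7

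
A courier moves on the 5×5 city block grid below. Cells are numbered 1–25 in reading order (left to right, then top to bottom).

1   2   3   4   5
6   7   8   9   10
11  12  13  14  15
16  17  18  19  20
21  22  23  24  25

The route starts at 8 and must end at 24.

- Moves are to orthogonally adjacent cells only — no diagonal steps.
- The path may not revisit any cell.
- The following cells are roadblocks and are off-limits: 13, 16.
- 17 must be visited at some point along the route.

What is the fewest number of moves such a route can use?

Any route passes through 17 somewhere between 8 and 24. Summing Manhattan distances along the two legs (8 → 17 → 24) gives a lower bound of 3 + 3 = 6 moves.
A route of 6 moves achieves this: 8 → 7 → 12 → 17 → 22 → 23 → 24.
Since 6 matches the lower bound, it is optimal.

6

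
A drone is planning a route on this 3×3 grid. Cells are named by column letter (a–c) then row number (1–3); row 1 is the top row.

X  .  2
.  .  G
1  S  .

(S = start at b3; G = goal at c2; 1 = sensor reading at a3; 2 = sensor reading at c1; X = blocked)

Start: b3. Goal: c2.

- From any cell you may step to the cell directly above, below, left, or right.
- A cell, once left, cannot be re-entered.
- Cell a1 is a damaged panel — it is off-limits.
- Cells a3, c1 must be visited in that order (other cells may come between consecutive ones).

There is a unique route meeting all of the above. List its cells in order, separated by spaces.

The waypoints must appear in the order a3, c1, with no cell reused.
Route from b3: left 1 to a3, up 1 to a2, right 1 to b2, up 1 to b1, right 1 to c1, down 1 to c2 — 6 moves in all.
Check: order respected (1 at step 1, 2 at step 5).

b3 a3 a2 b2 b1 c1 c2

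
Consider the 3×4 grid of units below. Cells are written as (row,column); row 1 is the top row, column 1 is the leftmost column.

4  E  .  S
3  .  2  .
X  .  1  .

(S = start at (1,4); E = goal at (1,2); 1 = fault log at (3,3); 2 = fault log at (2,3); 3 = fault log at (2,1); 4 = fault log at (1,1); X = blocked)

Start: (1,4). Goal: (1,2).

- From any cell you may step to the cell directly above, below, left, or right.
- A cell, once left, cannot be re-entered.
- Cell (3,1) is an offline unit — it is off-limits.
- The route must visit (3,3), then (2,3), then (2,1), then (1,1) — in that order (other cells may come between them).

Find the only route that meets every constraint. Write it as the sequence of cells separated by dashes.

The waypoints must appear in the order (3,3), (2,3), (2,1), (1,1), with no cell reused.
Route from (1,4): down 2 to (3,4), left 1 to (3,3), up 1 to (2,3), left 2 to (2,1), up 1 to (1,1), right 1 to (1,2) — 8 moves in all.
Check: order respected (1 at step 3, 2 at step 4, 3 at step 6, 4 at step 7).

(1,4) - (2,4) - (3,4) - (3,3) - (2,3) - (2,2) - (2,1) - (1,1) - (1,2)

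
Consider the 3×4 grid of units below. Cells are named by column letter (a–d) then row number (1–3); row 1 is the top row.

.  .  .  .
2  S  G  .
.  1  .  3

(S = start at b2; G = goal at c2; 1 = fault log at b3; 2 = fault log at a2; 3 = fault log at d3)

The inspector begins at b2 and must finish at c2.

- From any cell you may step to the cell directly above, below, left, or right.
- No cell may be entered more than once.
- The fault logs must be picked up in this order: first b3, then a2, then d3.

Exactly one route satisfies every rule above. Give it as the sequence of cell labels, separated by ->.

The waypoints must appear in the order b3, a2, d3, with no cell reused.
Route from b2: down to b3, left to a3, 2× up (reaching a1), 3× right (reaching d1), 2× down (reaching d3), left to c3, up to c2 — 11 moves in all.
Check: order respected (1 at step 1, 2 at step 3, 3 at step 9).

b2 -> b3 -> a3 -> a2 -> a1 -> b1 -> c1 -> d1 -> d2 -> d3 -> c3 -> c2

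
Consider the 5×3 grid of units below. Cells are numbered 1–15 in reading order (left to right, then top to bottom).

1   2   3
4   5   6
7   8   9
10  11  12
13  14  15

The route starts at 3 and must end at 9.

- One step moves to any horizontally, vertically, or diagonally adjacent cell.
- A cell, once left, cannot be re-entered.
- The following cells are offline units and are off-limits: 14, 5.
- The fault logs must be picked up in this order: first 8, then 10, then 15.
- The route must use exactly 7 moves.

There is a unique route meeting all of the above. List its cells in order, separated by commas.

3, 6, 8, 10, 11, 15, 12, 9

The waypoints must appear in the order 8, 10, 15, with no cell reused.
Route from 3: down to 6, 2× down-left (reaching 10), right to 11, down-right to 15, 2× up (reaching 9) — 7 moves in all.
Check: order respected (8 at step 2, 10 at step 3, 15 at step 5); 7 moves as required.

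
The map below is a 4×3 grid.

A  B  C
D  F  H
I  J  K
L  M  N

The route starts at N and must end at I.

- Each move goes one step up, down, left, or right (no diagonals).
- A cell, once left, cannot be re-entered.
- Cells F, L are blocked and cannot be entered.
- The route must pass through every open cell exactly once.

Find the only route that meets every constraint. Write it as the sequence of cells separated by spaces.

N M J K H C B A D I

Need to visit all 10 open cells exactly once, starting at N and ending at I.
Cell C has only two open neighbours (H and B), so the path must pass straight through it: one of those is the cell it's entered from and the other is where it exits.
Route from N: left 1 to M, up 1 to J, right 1 to K, up 2 to C, left 2 to A, down 2 to I — 9 moves in all.
Check: all 10 open cells covered.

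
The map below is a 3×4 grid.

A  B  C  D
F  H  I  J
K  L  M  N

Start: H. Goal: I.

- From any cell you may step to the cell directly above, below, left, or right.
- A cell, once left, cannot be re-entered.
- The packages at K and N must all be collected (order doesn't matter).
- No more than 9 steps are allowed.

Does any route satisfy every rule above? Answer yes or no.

yes

One route that works: H → F → K → L → M → N → J → I.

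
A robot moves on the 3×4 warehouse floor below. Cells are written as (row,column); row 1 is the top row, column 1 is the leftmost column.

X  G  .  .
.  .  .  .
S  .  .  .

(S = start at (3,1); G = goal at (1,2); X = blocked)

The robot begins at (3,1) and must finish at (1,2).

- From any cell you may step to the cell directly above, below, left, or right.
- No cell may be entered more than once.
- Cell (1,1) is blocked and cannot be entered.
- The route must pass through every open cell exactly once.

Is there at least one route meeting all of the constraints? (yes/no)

no

Colour the cells like a checkerboard: each orthogonal step flips colour, so a Hamiltonian route alternates colours. Here there are 5 cells of one colour and 6 of the other, with start on the opposite colour to the goal — the counts and endpoints can't be arranged into an alternating sequence of length 11, so no Hamiltonian route exists.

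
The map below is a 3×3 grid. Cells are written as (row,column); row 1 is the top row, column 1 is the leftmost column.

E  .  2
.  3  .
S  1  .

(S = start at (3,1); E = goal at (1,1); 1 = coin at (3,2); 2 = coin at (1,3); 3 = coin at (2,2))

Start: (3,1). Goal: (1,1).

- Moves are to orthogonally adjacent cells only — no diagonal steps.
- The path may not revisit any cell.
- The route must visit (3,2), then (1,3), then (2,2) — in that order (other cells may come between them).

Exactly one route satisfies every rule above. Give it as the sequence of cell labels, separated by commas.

The waypoints must appear in the order (3,2), (1,3), (2,2), with no cell reused.
Route from (3,1): right 2 to (3,3), up 2 to (1,3), left 1 to (1,2), down 1 to (2,2), left 1 to (2,1), up 1 to (1,1) — 8 moves in all.
Check: order respected (1 at step 1, 2 at step 4, 3 at step 6).

(3,1), (3,2), (3,3), (2,3), (1,3), (1,2), (2,2), (2,1), (1,1)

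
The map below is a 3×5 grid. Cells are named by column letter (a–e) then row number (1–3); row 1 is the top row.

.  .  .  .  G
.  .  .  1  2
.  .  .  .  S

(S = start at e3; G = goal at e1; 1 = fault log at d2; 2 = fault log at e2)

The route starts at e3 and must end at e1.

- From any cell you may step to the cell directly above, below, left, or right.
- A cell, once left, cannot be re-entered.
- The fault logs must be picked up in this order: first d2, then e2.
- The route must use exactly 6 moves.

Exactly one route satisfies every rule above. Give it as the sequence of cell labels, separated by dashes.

e3 - d3 - c3 - c2 - d2 - e2 - e1

The waypoints must appear in the order d2, e2, with no cell reused.
Route from e3: left 2 to c3, up 1 to c2, right 2 to e2, up 1 to e1 — 6 moves in all.
Check: order respected (1 at step 4, 2 at step 5); 6 moves as required.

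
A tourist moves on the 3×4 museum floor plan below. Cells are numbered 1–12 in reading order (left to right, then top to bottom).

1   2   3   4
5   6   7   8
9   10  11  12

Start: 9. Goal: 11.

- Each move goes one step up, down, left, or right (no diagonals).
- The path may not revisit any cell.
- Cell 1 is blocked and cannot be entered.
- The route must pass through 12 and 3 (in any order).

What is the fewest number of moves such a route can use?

Any route passes through 12 and 3 in some order between 9 and 11. Summing Manhattan distances along each leg and taking the cheapest ordering (9 → 12 → 3 → 11) gives a lower bound of 3 + 3 + 2 = 8 moves.
A route of 8 moves achieves this: 9 → 5 → 6 → 2 → 3 → 7 → 8 → 12 → 11.
Since 8 matches the lower bound, it is optimal.

8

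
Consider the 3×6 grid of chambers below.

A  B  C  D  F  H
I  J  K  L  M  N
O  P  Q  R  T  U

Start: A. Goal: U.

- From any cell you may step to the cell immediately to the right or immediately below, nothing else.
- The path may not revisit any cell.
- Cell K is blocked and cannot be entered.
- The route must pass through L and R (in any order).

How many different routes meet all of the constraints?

1

A right/down-only route from A to U makes exactly 2 down-moves and 5 right-moves in some order.
With no other constraints that would be C(7,2) = 21 routes.
A monotone route can only reach the required cells in the order L, R, so split there and multiply the segment counts (each segment already excludes blocked cells): A→L: 1; L→R: 1; R→U: 1; product = 1.
That gives 1 route.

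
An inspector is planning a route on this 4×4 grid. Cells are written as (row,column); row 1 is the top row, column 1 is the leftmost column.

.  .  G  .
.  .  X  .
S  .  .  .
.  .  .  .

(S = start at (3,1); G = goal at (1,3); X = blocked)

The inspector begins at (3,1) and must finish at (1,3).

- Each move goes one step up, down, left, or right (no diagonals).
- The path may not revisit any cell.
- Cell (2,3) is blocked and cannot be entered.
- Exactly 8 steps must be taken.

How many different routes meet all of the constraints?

Need simple routes of exactly 8 moves from (3,1) to (1,3) (Manhattan distance 4, so 2 moves are spent on a detour and 2 undoing it).
Branch systematically from the start, pruning whenever the remaining move budget drops below the Manhattan distance to (1,3) or differs from it in parity. Grouping the completions by first move — via (2,1): 1; via (4,1): 5; via (3,2): 3 — and summing: 1 + 5 + 3 = 9.
That gives 9 routes.

9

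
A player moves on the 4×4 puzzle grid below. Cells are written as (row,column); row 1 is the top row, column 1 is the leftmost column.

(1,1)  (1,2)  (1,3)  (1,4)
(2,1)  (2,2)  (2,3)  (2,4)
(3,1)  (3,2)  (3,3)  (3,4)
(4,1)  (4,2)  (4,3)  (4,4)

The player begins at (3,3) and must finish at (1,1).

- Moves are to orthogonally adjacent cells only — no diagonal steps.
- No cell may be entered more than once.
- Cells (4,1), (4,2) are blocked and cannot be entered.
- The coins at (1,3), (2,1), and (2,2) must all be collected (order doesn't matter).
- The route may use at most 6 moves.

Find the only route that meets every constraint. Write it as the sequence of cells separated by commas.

(3,3), (2,3), (1,3), (1,2), (2,2), (2,1), (1,1)

The 6-move cap with required stops at (1,3), (2,1), (2,2) leaves no slack for detours.
Route from (3,3): 2× up (reaching (1,3)), left to (1,2), down to (2,2), left to (2,1), up to (1,1) — 6 moves in all.
Check: all required cells visited; 6 ≤ 6 moves.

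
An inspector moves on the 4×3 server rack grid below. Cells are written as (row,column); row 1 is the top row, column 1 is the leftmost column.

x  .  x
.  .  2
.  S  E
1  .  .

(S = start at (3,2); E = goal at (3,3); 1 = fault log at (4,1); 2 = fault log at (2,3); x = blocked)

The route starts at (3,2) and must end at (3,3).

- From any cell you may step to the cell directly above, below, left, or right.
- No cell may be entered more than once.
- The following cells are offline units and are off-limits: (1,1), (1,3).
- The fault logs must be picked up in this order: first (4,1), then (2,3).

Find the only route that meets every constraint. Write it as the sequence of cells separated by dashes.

The waypoints must appear in the order (4,1), (2,3), with no cell reused.
Route from (3,2): down to (4,2), left to (4,1), 2× up (reaching (2,1)), 2× right (reaching (2,3)), down to (3,3) — 7 moves in all.
Check: order respected (1 at step 2, 2 at step 6).

(3,2) - (4,2) - (4,1) - (3,1) - (2,1) - (2,2) - (2,3) - (3,3)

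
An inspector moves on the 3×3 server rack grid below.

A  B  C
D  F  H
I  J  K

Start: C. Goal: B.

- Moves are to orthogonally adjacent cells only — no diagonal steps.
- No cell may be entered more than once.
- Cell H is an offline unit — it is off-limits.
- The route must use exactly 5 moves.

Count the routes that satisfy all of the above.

Need simple routes of exactly 5 moves from C to B (Manhattan distance 1, so 2 moves are spent on a detour and 2 undoing it).
No route satisfies every constraint, so the count is 0.

0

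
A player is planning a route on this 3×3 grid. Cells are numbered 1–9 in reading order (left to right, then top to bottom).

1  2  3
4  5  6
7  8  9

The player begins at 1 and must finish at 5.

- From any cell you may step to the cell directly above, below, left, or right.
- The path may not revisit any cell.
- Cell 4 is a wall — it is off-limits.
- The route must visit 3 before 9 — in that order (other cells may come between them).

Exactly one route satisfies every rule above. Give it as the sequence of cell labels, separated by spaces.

The waypoints must appear in the order 3, 9, with no cell reused.
Route from 1: right 2 to 3, down 2 to 9, left 1 to 8, up 1 to 5 — 6 moves in all.
Check: order respected (3 at step 2, 9 at step 4).

1 2 3 6 9 8 5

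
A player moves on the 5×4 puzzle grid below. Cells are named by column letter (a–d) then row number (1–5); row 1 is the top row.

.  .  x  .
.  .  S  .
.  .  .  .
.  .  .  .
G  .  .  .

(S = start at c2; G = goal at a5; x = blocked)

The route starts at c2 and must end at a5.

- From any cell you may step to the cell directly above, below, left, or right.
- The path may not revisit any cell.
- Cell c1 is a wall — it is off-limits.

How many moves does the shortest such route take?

The Manhattan distance from c2 to a5 is |2−5| + |3−1| = 5, so at least 5 moves are needed.
A route of 5 moves achieves this: c2 → c3 → c4 → c5 → b5 → a5.
Since 5 matches the lower bound, it is optimal.

5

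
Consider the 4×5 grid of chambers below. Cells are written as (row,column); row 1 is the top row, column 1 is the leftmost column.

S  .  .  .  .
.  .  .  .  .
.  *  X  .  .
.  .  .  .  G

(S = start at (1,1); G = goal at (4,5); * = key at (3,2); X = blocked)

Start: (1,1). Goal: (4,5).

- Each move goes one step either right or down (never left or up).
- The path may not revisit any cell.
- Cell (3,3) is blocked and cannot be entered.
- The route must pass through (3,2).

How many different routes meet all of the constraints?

A right/down-only route from (1,1) to (4,5) makes exactly 3 down-moves and 4 right-moves in some order.
With no other constraints that would be C(7,3) = 35 routes.
Split at (3,2) and multiply the segment counts (each segment already excludes blocked cells): (1,1)→(3,2): 3; (3,2)→(4,5): 1; product = 3.
That gives 3 routes.

3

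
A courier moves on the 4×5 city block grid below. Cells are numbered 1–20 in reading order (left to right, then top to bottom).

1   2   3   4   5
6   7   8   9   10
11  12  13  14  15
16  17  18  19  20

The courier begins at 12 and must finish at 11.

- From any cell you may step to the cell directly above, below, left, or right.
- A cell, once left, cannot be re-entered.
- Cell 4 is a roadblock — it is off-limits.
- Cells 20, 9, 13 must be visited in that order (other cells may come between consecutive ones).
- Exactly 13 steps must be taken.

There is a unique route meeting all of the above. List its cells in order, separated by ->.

12 -> 17 -> 18 -> 19 -> 20 -> 15 -> 10 -> 9 -> 14 -> 13 -> 8 -> 7 -> 6 -> 11

The waypoints must appear in the order 20, 9, 13, with no cell reused.
Route from 12: down to 17, 3× right (reaching 20), 2× up (reaching 10), left to 9, down to 14, left to 13, up to 8, 2× left (reaching 6), down to 11 — 13 moves in all.
Check: order respected (20 at step 4, 9 at step 7, 13 at step 9); 13 moves as required.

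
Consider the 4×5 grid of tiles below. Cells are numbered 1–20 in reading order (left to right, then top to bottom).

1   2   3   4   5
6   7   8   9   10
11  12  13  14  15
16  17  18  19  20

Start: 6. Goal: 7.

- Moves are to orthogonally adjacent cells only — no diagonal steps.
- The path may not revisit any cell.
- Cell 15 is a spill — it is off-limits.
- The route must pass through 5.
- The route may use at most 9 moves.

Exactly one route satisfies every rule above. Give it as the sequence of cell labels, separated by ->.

Any route must reach 5 and still end at 7 within 9 moves, so the order of the required stops is forced.
Route from 6: up 1 to 1, right 4 to 5, down 1 to 10, left 3 to 7 — 9 moves in all.
Check: all required cells visited; 9 ≤ 9 moves.

6 -> 1 -> 2 -> 3 -> 4 -> 5 -> 10 -> 9 -> 8 -> 7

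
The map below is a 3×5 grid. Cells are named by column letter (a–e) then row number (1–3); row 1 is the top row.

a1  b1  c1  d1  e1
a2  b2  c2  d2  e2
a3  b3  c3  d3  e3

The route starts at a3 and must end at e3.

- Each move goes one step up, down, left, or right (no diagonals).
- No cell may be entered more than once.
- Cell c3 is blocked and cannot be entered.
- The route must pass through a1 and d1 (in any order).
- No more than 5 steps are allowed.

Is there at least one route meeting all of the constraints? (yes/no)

Even ignoring the no-revisit rule, getting from a3 to e3, taking the cheapest ordering a3 → a1 → d1 → e3 needs at least 2 + 3 + 3 = 8 moves (Manhattan distance per leg), which exceeds the 5-move limit.

no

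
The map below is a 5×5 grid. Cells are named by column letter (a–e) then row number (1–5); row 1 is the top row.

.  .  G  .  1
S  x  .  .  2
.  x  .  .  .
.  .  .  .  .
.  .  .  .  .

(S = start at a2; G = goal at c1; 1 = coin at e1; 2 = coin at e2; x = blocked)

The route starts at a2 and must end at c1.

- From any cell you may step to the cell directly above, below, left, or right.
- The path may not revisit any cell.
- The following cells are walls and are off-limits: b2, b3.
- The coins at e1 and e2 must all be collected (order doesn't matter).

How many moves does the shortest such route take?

11

Any route passes through e1 and e2 in some order between a2 and c1. Summing Manhattan distances along each leg and taking the cheapest ordering (a2 → e2 → e1 → c1) gives a lower bound of 4 + 1 + 2 = 7 moves.
That bound ignores the blocked cells. Measuring each leg by the fewest moves that actually steer around them (a2→e1: 5; e1→e2: 1; e2→c1: 3) raises the lower bound to 9.
The shortest route satisfying every rule uses 11 moves: a2 → a3 → a4 → b4 → c4 → c3 → c2 → d2 → e2 → e1 → d1 → c1.
The bound of 9 isn't tight here; checking systematically, no route of length 9 through 10 satisfies every constraint, so 11 is the minimum.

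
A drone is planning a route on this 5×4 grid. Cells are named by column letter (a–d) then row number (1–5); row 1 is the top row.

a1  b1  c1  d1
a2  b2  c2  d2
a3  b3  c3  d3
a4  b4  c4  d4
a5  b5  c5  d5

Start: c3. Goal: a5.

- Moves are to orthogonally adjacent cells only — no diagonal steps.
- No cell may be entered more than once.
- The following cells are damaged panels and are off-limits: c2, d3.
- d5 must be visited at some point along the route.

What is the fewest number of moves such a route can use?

Any route passes through d5 somewhere between c3 and a5. Summing Manhattan distances along the two legs (c3 → d5 → a5) gives a lower bound of 3 + 3 = 6 moves.
A route of 6 moves achieves this: c3 → c4 → d4 → d5 → c5 → b5 → a5.
Since 6 matches the lower bound, it is optimal.

6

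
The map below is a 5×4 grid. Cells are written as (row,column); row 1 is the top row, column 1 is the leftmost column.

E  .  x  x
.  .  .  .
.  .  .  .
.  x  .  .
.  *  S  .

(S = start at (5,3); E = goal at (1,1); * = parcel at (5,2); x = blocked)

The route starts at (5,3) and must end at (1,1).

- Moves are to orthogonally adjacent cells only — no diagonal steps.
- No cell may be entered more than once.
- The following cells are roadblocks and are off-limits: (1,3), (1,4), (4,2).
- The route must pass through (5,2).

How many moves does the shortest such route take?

6

Any route passes through (5,2) somewhere between (5,3) and (1,1). Summing Manhattan distances along the two legs ((5,3) → (5,2) → (1,1)) gives a lower bound of 1 + 5 = 6 moves.
A route of 6 moves achieves this: (5,3) → (5,2) → (5,1) → (4,1) → (3,1) → (2,1) → (1,1).
Since 6 matches the lower bound, it is optimal.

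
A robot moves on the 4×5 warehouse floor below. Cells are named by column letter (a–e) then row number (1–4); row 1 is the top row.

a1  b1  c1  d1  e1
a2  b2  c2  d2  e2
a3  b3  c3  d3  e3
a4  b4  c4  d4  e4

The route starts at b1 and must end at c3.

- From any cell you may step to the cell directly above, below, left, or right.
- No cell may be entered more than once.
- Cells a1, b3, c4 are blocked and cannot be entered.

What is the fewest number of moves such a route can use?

3

The Manhattan distance from b1 to c3 is |1−3| + |2−3| = 3, so at least 3 moves are needed.
A route of 3 moves achieves this: b1 → b2 → c2 → c3.
Since 3 matches the lower bound, it is optimal.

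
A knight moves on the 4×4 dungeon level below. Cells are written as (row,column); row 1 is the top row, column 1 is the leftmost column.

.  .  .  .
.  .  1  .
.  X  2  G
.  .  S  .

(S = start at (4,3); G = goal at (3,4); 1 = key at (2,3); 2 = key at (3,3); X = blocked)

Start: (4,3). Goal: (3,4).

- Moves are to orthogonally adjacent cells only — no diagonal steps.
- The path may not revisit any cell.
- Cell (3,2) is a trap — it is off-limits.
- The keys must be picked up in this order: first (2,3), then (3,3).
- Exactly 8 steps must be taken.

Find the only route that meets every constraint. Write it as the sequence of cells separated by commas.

(4,3), (4,2), (4,1), (3,1), (2,1), (2,2), (2,3), (3,3), (3,4)

The waypoints must appear in the order (2,3), (3,3), with no cell reused.
Route from (4,3): 2× left (reaching (4,1)), 2× up (reaching (2,1)), 2× right (reaching (2,3)), down to (3,3), right to (3,4) — 8 moves in all.
Check: order respected (1 at step 6, 2 at step 7); 8 moves as required.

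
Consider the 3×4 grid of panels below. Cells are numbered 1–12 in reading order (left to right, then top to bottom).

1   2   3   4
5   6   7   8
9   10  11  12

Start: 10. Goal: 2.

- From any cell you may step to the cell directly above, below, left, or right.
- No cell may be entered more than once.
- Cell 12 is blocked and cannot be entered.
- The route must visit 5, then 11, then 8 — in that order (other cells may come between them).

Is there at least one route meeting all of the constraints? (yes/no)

no

Even ignoring the required order, no revisit-free route from 10 to 2 manages to pass through all of 5, 11, and 8: branching out from 10, every path either misses one of them or, having collected them, can no longer reach 2 without re-entering a cell.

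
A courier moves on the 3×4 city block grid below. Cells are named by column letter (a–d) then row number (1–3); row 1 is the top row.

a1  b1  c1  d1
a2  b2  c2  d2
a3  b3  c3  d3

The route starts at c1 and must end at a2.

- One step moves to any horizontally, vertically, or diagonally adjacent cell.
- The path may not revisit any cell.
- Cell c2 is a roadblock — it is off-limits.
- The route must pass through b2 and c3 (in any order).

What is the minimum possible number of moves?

4

Any route passes through b2 and c3 in some order between c1 and a2. Summing Chebyshev distances along each leg and taking the cheapest ordering (c1 → c3 → b2 → a2) gives a lower bound of 2 + 1 + 1 = 4 moves.
A route of 4 moves achieves this: c1 → b2 → c3 → b3 → a2.
Since 4 matches the lower bound, it is optimal.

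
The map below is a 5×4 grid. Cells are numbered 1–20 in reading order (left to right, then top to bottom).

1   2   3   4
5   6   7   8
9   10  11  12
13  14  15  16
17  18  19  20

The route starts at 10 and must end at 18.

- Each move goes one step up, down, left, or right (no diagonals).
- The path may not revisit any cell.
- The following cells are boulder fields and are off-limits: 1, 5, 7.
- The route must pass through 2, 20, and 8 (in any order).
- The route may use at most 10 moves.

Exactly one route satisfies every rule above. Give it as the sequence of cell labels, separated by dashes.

10 - 6 - 2 - 3 - 4 - 8 - 12 - 16 - 20 - 19 - 18

The budget equals the shortest possible length, so every move has to be on a shortest route through the required cells.
Route from 10: 2× up (reaching 2), 2× right (reaching 4), 4× down (reaching 20), 2× left (reaching 18) — 10 moves in all.
Check: all required cells visited; 10 ≤ 10 moves.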